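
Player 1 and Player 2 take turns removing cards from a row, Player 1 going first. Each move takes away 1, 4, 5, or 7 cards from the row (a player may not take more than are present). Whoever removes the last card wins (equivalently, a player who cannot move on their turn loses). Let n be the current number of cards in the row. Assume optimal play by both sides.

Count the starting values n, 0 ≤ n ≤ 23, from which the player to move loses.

Compute win/loss labels from the base case upward. A position with no move is L. Any other position is W if it can reach an L in one move, else L.
n=0: no move → L
n=1: →0(L), so W
n=2: →1(W) only, which is W, so L
n=3: →2(L), so W
n=4: →0(L), so W
n=5: →0(L), so W
n=6: →2(L), so W
n=7: →2(L), so W
n=8: →7(W), 4(W), 3(W), 1(W) — all W, so L
n=9: →8(L), so W
n=10: →9(W), 6(W), 5(W), 3(W) — all W, so L
n=11: →10(L), so W
n=12: →8(L), so W
n=13: →8(L), so W
n=14: →10(L), so W
n=15: →10(L), so W
n=16: →15(W), 12(W), 11(W), 9(W) — all W, so L
n=17: →16(L), so W
n=18: →17(W), 14(W), 13(W), 11(W) — all W, so L
n=19: →18(L), so W
n=20: →16(L), so W
n=21: →16(L), so W
n=22: →18(L), so W
n=23: →18(L), so W
L entries with 0 ≤ n ≤ 23: n = 0, 2, 8, 10, 16, 18; that makes 6.

6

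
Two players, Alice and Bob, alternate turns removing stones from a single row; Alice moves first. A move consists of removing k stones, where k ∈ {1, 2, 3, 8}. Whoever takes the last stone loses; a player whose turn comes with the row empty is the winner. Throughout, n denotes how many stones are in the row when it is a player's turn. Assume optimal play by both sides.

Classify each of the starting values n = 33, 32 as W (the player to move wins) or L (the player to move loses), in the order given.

33: W, 32: L

Use the standard recursion: the mover wins at a terminal position; elsewhere, the mover wins exactly when some move hands the opponent an L position.
n=0: no move; the opponent has just taken the last stone and therefore loses → W
n=1: →0(W) only, which is W, so L
n=2: →1(L), so W
n=3: →1(L), so W
n=4: →1(L), so W
n=5: →4(W), 3(W), 2(W) — all W, so L
n=6: →5(L), so W
n=7: →5(L), so W
n=8: →5(L), so W
n=9: →1(L), so W
n=10: →9(W), 8(W), 7(W), 2(W) — all W, so L
n=11: →10(L), so W
n=12: →10(L), so W
n=13: →10(L), so W
n=14: →13(W), 12(W), 11(W), 6(W) — all W, so L
n=15: →14(L), so W
n=16: →14(L), so W
n=17: →14(L), so W
n=18: →10(L), so W
n=19: →18(W), 17(W), 16(W), 11(W) — all W, so L
n=20: →19(L), so W
n=21: →19(L), so W
n=22: →19(L), so W
n=23: →22(W), 21(W), 20(W), 15(W) — all W, so L
n=24: →23(L), so W
n=25: →23(L), so W
n=26: →23(L), so W
n=27: →19(L), so W
n=28: →27(W), 26(W), 25(W), 20(W) — all W, so L
n=29: →28(L), so W
n=30: →28(L), so W
n=31: →28(L), so W
n=32: →31(W), 30(W), 29(W), 24(W) — all W, so L
n=33: →32(L), so W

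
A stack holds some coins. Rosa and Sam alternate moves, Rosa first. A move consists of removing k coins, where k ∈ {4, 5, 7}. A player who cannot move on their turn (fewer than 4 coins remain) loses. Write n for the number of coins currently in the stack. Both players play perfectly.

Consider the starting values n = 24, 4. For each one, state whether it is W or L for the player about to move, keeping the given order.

Build the W/L table. Terminal = L. A non-terminal position is W if it has a move to some L; otherwise it is L.
n=0: no move → L
n=1: no move → L
n=2: no move → L
n=3: no move → L
n=4: reaches L-position 0 → W
n=5: reaches L-position 1 → W
n=6: reaches L-position 2 → W
n=7: reaches L-position 3 → W
n=8: reaches L-position 3 → W
n=9: reaches L-position 2 → W
n=10: reaches L-position 3 → W
n=11: only reaches 7(W), 6(W), 4(W), all W → L
n=12: only reaches 8(W), 7(W), 5(W), all W → L
n=13: only reaches 9(W), 8(W), 6(W), all W → L
n=14: only reaches 10(W), 9(W), 7(W), all W → L
n=15: reaches L-position 11 → W
n=16: reaches L-position 12 → W
n=17: reaches L-position 13 → W
n=18: reaches L-position 14 → W
n=19: reaches L-position 14 → W
n=20: reaches L-position 13 → W
n=21: reaches L-position 14 → W
n=22: only reaches 18(W), 17(W), 15(W), all W → L
n=23: only reaches 19(W), 18(W), 16(W), all W → L
n=24: only reaches 20(W), 19(W), 17(W), all W → L

24: L, 4: W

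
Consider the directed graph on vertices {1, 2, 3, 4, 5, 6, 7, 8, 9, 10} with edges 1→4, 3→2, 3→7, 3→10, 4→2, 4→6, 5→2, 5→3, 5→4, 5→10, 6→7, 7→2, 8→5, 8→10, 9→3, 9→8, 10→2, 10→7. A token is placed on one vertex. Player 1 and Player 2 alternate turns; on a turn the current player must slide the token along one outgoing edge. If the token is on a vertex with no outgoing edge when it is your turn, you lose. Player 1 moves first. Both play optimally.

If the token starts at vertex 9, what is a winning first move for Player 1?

Move to 8.

Positions with no move are L. A position that does have a move is losing for the player to move precisely when every available move leads to a winning position for the opponent. Fill in the labels:
Every edge goes from a vertex to one that appears earlier in the order 2, 7, 10, 6, 4, 3, 5, 8, 9, 1, so processing vertices in that order labels each vertex after all of its successors.
2: no outgoing edge → L
7: reaches L-position 2 → W
10: reaches L-position 2 → W
6: only reaches 7(W), which is W → L
4: reaches L-position 6 → W
3: reaches L-position 2 → W
5: reaches L-position 2 → W
8: only reaches 5(W), 10(W), all W → L
9: reaches L-position 8 → W
1: only reaches 4(W), which is W → L
From 9, the L positions reachable in one move are: 8.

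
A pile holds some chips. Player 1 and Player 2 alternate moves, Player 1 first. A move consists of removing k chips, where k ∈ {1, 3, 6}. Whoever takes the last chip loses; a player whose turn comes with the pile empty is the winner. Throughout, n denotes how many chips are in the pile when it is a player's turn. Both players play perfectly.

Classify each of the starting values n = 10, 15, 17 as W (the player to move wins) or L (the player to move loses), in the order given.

10: L, 15: W, 17: W

Classify positions by backward induction: terminal positions (no move available) are W. From any other position, the mover wins iff some move reaches an L.
n=0: no move; the opponent has just taken the last chip and therefore loses → W
n=1: the only move is to 0(W), a W ⇒ L
n=2: can move to 1, which is L ⇒ W
n=3: moves to 2(W), 0(W); every one is W ⇒ L
n=4: can move to 3, which is L ⇒ W
n=5: moves to 4(W), 2(W); every one is W ⇒ L
n=6: can move to 5, which is L ⇒ W
n=7: can move to 1, which is L ⇒ W
n=8: can move to 5, which is L ⇒ W
n=9: can move to 3, which is L ⇒ W
n=10: moves to 9(W), 7(W), 4(W); every one is W ⇒ L
n=11: can move to 10, which is L ⇒ W
n=12: moves to 11(W), 9(W), 6(W); every one is W ⇒ L
n=13: can move to 12, which is L ⇒ W
n=14: moves to 13(W), 11(W), 8(W); every one is W ⇒ L
n=15: can move to 14, which is L ⇒ W
n=16: can move to 10, which is L ⇒ W
n=17: can move to 14, which is L ⇒ W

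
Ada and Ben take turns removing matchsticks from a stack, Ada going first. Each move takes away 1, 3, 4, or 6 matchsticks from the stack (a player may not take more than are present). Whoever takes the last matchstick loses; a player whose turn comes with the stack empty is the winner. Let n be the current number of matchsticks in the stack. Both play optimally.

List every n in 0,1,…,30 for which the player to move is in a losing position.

1, 3, 8, 10, 15, 17, 22, 24, 29

Positions with no move are W. A position that does have a move is losing for the player to move precisely when every available move leads to a winning position for the opponent. Fill in the labels:
n=0: no move; the opponent has just taken the last matchstick and therefore loses → W
n=1: L (sole option 0(W) is W)
n=2: W (go to 1, an L position)
n=3: L (options 2(W), 0(W) are all W)
n=4: W (go to 3, an L position)
n=5: W (go to 1, an L position)
n=6: W (go to 3, an L position)
n=7: W (go to 3, an L position)
n=8: L (options 7(W), 5(W), 4(W), 2(W) are all W)
n=9: W (go to 8, an L position)
n=10: L (options 9(W), 7(W), 6(W), 4(W) are all W)
n=11: W (go to 10, an L position)
n=12: W (go to 8, an L position)
n=13: W (go to 10, an L position)
n=14: W (go to 10, an L position)
n=15: L (options 14(W), 12(W), 11(W), 9(W) are all W)
n=16: W (go to 15, an L position)
n=17: L (options 16(W), 14(W), 13(W), 11(W) are all W)
n=18: W (go to 17, an L position)
n=19: W (go to 15, an L position)
n=20: W (go to 17, an L position)
n=21: W (go to 17, an L position)
n=22: L (options 21(W), 19(W), 18(W), 16(W) are all W)
n=23: W (go to 22, an L position)
n=24: L (options 23(W), 21(W), 20(W), 18(W) are all W)
n=25: W (go to 24, an L position)
n=26: W (go to 22, an L position)
n=27: W (go to 24, an L position)
n=28: W (go to 24, an L position)
n=29: L (options 28(W), 26(W), 25(W), 23(W) are all W)
n=30: W (go to 29, an L position)
Reading off the rows marked L gives the requested list; there are 9 such values of n.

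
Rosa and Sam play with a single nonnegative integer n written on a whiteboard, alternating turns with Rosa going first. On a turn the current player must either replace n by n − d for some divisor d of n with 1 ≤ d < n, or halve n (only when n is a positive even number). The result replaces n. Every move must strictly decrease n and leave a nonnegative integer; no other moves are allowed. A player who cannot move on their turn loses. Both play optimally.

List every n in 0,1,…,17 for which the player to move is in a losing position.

0, 1, 3, 5, 7, 9, 11, 13, 15, 17

Label each position W (a win for the player to move) or L (a loss). A position with no legal move is L; any other position is W exactly when some move reaches an L, and L when every move reaches a W.
n=0: no move → L
n=1: no move → L
n=2: W (go to 1, an L position)
n=3: L (sole option 2(W) is W)
n=4: W (go to 3, an L position)
n=5: L (sole option 4(W) is W)
n=6: W (go to 3, an L position)
n=7: L (sole option 6(W) is W)
n=8: W (go to 7, an L position)
n=9: L (options 6(W), 8(W) are all W)
n=10: W (go to 5, an L position)
n=11: L (sole option 10(W) is W)
n=12: W (go to 9, an L position)
n=13: L (sole option 12(W) is W)
n=14: W (go to 7, an L position)
n=15: L (options 10(W), 12(W), 14(W) are all W)
n=16: W (go to 15, an L position)
n=17: L (sole option 16(W) is W)
The losing starting values of n are exactly the entries labelled L in this table (10 of them).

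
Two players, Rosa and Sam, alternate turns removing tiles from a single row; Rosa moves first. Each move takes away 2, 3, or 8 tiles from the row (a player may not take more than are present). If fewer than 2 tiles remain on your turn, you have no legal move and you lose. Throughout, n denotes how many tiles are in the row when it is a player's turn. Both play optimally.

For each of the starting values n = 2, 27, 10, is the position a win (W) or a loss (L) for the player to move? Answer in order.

Build the W/L table. Terminal = L. A non-terminal position is W if it has a move to some L; otherwise it is L.
n=0: no move → L
n=1: no move → L
n=2: →0(L), so W
n=3: →1(L), so W
n=4: →1(L), so W
n=5: →3(W), 2(W) — all W, so L
n=6: →4(W), 3(W) — all W, so L
n=7: →5(L), so W
n=8: →6(L), so W
n=9: →6(L), so W
n=10: →8(W), 7(W), 2(W) — all W, so L
n=11: →9(W), 8(W), 3(W) — all W, so L
n=12: →10(L), so W
n=13: →11(L), so W
n=14: →11(L), so W
n=15: →13(W), 12(W), 7(W) — all W, so L
n=16: →14(W), 13(W), 8(W) — all W, so L
n=17: →15(L), so W
n=18: →16(L), so W
n=19: →16(L), so W
n=20: →18(W), 17(W), 12(W) — all W, so L
n=21: →19(W), 18(W), 13(W) — all W, so L
n=22: →20(L), so W
n=23: →21(L), so W
n=24: →21(L), so W
n=25: →23(W), 22(W), 17(W) — all W, so L
n=26: →24(W), 23(W), 18(W) — all W, so L
n=27: →25(L), so W

2: W, 27: W, 10: L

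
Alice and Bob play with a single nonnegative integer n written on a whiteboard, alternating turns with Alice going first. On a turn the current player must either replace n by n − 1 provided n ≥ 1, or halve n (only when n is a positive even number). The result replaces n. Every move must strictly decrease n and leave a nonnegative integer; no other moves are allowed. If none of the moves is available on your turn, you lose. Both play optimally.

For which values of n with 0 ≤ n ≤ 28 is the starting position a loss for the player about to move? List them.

Compute win/loss labels from the base case upward. A position with no move is L. Any other position is W if it can reach an L in one move, else L.
n=0: no move → L
n=1: can move to 0, which is L ⇒ W
n=2: the only move is to 1(W), a W ⇒ L
n=3: can move to 2, which is L ⇒ W
n=4: can move to 2, which is L ⇒ W
n=5: the only move is to 4(W), a W ⇒ L
n=6: can move to 5, which is L ⇒ W
n=7: the only move is to 6(W), a W ⇒ L
n=8: can move to 7, which is L ⇒ W
n=9: the only move is to 8(W), a W ⇒ L
n=10: can move to 5, which is L ⇒ W
n=11: the only move is to 10(W), a W ⇒ L
n=12: can move to 11, which is L ⇒ W
n=13: the only move is to 12(W), a W ⇒ L
n=14: can move to 7, which is L ⇒ W
n=15: the only move is to 14(W), a W ⇒ L
n=16: can move to 15, which is L ⇒ W
n=17: the only move is to 16(W), a W ⇒ L
n=18: can move to 9, which is L ⇒ W
n=19: the only move is to 18(W), a W ⇒ L
n=20: can move to 19, which is L ⇒ W
n=21: the only move is to 20(W), a W ⇒ L
n=22: can move to 11, which is L ⇒ W
n=23: the only move is to 22(W), a W ⇒ L
n=24: can move to 23, which is L ⇒ W
n=25: the only move is to 24(W), a W ⇒ L
n=26: can move to 13, which is L ⇒ W
n=27: the only move is to 26(W), a W ⇒ L
n=28: can move to 27, which is L ⇒ W
Reading off the rows marked L gives the requested list; there are 14 such values of n.

0, 2, 5, 7, 9, 11, 13, 15, 17, 19, 21, 23, 25, 27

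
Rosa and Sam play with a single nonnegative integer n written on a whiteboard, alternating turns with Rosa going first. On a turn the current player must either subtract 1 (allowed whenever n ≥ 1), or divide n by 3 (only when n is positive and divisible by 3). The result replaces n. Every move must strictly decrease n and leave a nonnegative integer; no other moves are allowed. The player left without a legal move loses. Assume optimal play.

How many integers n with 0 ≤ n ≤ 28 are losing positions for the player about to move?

14

Use the standard recursion: the mover loses at a terminal position; elsewhere, the mover wins exactly when some move hands the opponent an L position.
n=0: no move → L
n=1: W (go to 0, an L position)
n=2: L (sole option 1(W) is W)
n=3: W (go to 2, an L position)
n=4: L (sole option 3(W) is W)
n=5: W (go to 4, an L position)
n=6: W (go to 2, an L position)
n=7: L (sole option 6(W) is W)
n=8: W (go to 7, an L position)
n=9: L (options 3(W), 8(W) are all W)
n=10: W (go to 9, an L position)
n=11: L (sole option 10(W) is W)
n=12: W (go to 4, an L position)
n=13: L (sole option 12(W) is W)
n=14: W (go to 13, an L position)
n=15: L (options 5(W), 14(W) are all W)
n=16: W (go to 15, an L position)
n=17: L (sole option 16(W) is W)
n=18: W (go to 17, an L position)
n=19: L (sole option 18(W) is W)
n=20: W (go to 19, an L position)
n=21: W (go to 7, an L position)
n=22: L (sole option 21(W) is W)
n=23: W (go to 22, an L position)
n=24: L (options 8(W), 23(W) are all W)
n=25: W (go to 24, an L position)
n=26: L (sole option 25(W) is W)
n=27: W (go to 9, an L position)
n=28: L (sole option 27(W) is W)
L entries with 0 ≤ n ≤ 28: n = 0, 2, 4, 7, 9, 11, 13, 15, 17, 19, 22, 24, 26, 28; that makes 14.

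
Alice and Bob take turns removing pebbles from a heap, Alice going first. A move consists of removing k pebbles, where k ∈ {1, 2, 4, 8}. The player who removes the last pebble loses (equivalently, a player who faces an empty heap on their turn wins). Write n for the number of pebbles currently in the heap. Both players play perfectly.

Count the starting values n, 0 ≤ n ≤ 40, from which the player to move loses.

Use the standard recursion: the mover wins at a terminal position; elsewhere, the mover wins exactly when some move hands the opponent an L position.
n=0: no move; the opponent has just taken the last pebble and therefore loses → W
n=1: L (sole option 0(W) is W)
n=2: W (go to 1, an L position)
n=3: W (go to 1, an L position)
n=4: L (options 3(W), 2(W), 0(W) are all W)
n=5: W (go to 4, an L position)
n=6: W (go to 4, an L position)
n=7: L (options 6(W), 5(W), 3(W) are all W)
n=8: W (go to 7, an L position)
n=9: W (go to 7, an L position)
n=10: L (options 9(W), 8(W), 6(W), 2(W) are all W)
n=11: W (go to 10, an L position)
n=12: W (go to 10, an L position)
n=13: L (options 12(W), 11(W), 9(W), 5(W) are all W)
n=14: W (go to 13, an L position)
n=15: W (go to 13, an L position)
n=16: L (options 15(W), 14(W), 12(W), 8(W) are all W)
n=17: W (go to 16, an L position)
n=18: W (go to 16, an L position)
n=19: L (options 18(W), 17(W), 15(W), 11(W) are all W)
n=20: W (go to 19, an L position)
n=21: W (go to 19, an L position)
n=22: L (options 21(W), 20(W), 18(W), 14(W) are all W)
n=23: W (go to 22, an L position)
n=24: W (go to 22, an L position)
n=25: L (options 24(W), 23(W), 21(W), 17(W) are all W)
n=26: W (go to 25, an L position)
n=27: W (go to 25, an L position)
n=28: L (options 27(W), 26(W), 24(W), 20(W) are all W)
n=29: W (go to 28, an L position)
n=30: W (go to 28, an L position)
n=31: L (options 30(W), 29(W), 27(W), 23(W) are all W)
n=32: W (go to 31, an L position)
n=33: W (go to 31, an L position)
n=34: L (options 33(W), 32(W), 30(W), 26(W) are all W)
n=35: W (go to 34, an L position)
n=36: W (go to 34, an L position)
n=37: L (options 36(W), 35(W), 33(W), 29(W) are all W)
n=38: W (go to 37, an L position)
n=39: W (go to 37, an L position)
n=40: L (options 39(W), 38(W), 36(W), 32(W) are all W)
L entries with 0 ≤ n ≤ 40: n = 1, 4, 7, 10, 13, 16, 19, 22, 25, 28, 31, 34, 37, 40; that makes 14.

14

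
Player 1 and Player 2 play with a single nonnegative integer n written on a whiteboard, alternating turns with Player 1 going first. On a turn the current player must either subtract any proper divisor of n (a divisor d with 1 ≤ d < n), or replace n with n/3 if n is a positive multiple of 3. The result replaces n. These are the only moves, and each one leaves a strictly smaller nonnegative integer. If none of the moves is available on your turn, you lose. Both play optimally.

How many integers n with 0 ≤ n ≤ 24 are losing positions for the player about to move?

Use the standard recursion: the mover loses at a terminal position; elsewhere, the mover wins exactly when some move hands the opponent an L position.
n=0: no move → L
n=1: no move → L
n=2: W (go to 1, an L position)
n=3: W (go to 1, an L position)
n=4: L (options 2(W), 3(W) are all W)
n=5: W (go to 4, an L position)
n=6: W (go to 4, an L position)
n=7: L (sole option 6(W) is W)
n=8: W (go to 4, an L position)
n=9: L (options 3(W), 6(W), 8(W) are all W)
n=10: W (go to 9, an L position)
n=11: L (sole option 10(W) is W)
n=12: W (go to 4, an L position)
n=13: L (sole option 12(W) is W)
n=14: W (go to 7, an L position)
n=15: L (options 5(W), 10(W), 12(W), 14(W) are all W)
n=16: W (go to 15, an L position)
n=17: L (sole option 16(W) is W)
n=18: W (go to 9, an L position)
n=19: L (sole option 18(W) is W)
n=20: W (go to 15, an L position)
n=21: W (go to 7, an L position)
n=22: W (go to 11, an L position)
n=23: L (sole option 22(W) is W)
n=24: W (go to 23, an L position)
L entries with 0 ≤ n ≤ 24: n = 0, 1, 4, 7, 9, 11, 13, 15, 17, 19, 23; that makes 11.

11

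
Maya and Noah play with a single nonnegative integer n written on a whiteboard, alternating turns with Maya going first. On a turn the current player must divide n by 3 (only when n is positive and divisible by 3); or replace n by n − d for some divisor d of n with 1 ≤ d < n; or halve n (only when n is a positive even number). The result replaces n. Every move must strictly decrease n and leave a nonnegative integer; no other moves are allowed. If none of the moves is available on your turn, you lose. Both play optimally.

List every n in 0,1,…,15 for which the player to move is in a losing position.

0, 1, 4, 7, 9, 11, 13, 15

Build the W/L table. Terminal = L. A non-terminal position is W if it has a move to some L; otherwise it is L.
n=0: no move → L
n=1: no move → L
n=2: reaches L-position 1 → W
n=3: reaches L-position 1 → W
n=4: only reaches 2(W), 3(W), all W → L
n=5: reaches L-position 4 → W
n=6: reaches L-position 4 → W
n=7: only reaches 6(W), which is W → L
n=8: reaches L-position 4 → W
n=9: only reaches 3(W), 6(W), 8(W), all W → L
n=10: reaches L-position 9 → W
n=11: only reaches 10(W), which is W → L
n=12: reaches L-position 4 → W
n=13: only reaches 12(W), which is W → L
n=14: reaches L-position 7 → W
n=15: only reaches 5(W), 10(W), 12(W), 14(W), all W → L
Reading off the rows marked L gives the requested list; there are 8 such values of n.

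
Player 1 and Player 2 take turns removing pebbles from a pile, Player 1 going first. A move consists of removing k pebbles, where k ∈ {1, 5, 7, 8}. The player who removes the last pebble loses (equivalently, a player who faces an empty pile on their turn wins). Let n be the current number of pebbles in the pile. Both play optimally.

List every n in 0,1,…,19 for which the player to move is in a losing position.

Work bottom-up. With no move the player to move wins. Otherwise the position is W if at least one move leads to an L position for the opponent, and L if every move leads to a W.
n=0: no move; the opponent has just taken the last pebble and therefore loses → W
n=1: →0(W) only, which is W, so L
n=2: →1(L), so W
n=3: →2(W) only, which is W, so L
n=4: →3(L), so W
n=5: →4(W), 0(W) — all W, so L
n=6: →5(L), so W
n=7: →6(W), 2(W), 0(W) — all W, so L
n=8: →7(L), so W
n=9: →1(L), so W
n=10: →5(L), so W
n=11: →3(L), so W
n=12: →7(L), so W
n=13: →5(L), so W
n=14: →7(L), so W
n=15: →7(L), so W
n=16: →15(W), 11(W), 9(W), 8(W) — all W, so L
n=17: →16(L), so W
n=18: →17(W), 13(W), 11(W), 10(W) — all W, so L
n=19: →18(L), so W
The losing starting values of n are exactly the entries labelled L in this table (6 of them).

1, 3, 5, 7, 16, 18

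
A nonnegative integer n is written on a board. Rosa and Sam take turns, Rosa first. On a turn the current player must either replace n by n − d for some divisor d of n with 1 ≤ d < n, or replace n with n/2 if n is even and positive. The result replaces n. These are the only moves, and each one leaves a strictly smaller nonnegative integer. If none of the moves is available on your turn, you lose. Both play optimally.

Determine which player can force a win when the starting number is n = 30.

Use the standard recursion: the mover loses at a terminal position; elsewhere, the mover wins exactly when some move hands the opponent an L position.
n=0: no move → L
n=1: no move → L
n=2: W (go to 1, an L position)
n=3: L (sole option 2(W) is W)
n=4: W (go to 3, an L position)
n=5: L (sole option 4(W) is W)
n=6: W (go to 3, an L position)
n=7: L (sole option 6(W) is W)
n=8: W (go to 7, an L position)
n=9: L (options 6(W), 8(W) are all W)
n=10: W (go to 5, an L position)
n=11: L (sole option 10(W) is W)
n=12: W (go to 9, an L position)
n=13: L (sole option 12(W) is W)
n=14: W (go to 7, an L position)
n=15: L (options 10(W), 12(W), 14(W) are all W)
n=16: W (go to 15, an L position)
n=17: L (sole option 16(W) is W)
n=18: W (go to 9, an L position)
n=19: L (sole option 18(W) is W)
n=20: W (go to 15, an L position)
n=21: L (options 14(W), 18(W), 20(W) are all W)
n=22: W (go to 11, an L position)
n=23: L (sole option 22(W) is W)
n=24: W (go to 21, an L position)
n=25: L (options 20(W), 24(W) are all W)
n=26: W (go to 13, an L position)
n=27: L (options 18(W), 24(W), 26(W) are all W)
n=28: W (go to 21, an L position)
n=29: L (sole option 28(W) is W)
n=30: W (go to 15, an L position)
The starting position 30 is W: Rosa should move to 15, handing over an L position.

Rosa wins.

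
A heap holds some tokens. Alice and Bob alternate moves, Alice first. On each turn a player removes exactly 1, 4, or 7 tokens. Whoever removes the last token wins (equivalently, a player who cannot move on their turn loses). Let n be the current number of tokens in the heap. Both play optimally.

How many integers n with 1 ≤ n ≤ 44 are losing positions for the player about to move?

Work bottom-up. With no move the player to move loses. Otherwise the position is W if at least one move leads to an L position for the opponent, and L if every move leads to a W.
n=0: no move → L
n=1: can move to 0, which is L ⇒ W
n=2: the only move is to 1(W), a W ⇒ L
n=3: can move to 2, which is L ⇒ W
n=4: can move to 0, which is L ⇒ W
n=5: moves to 4(W), 1(W); every one is W ⇒ L
n=6: can move to 5, which is L ⇒ W
n=7: can move to 0, which is L ⇒ W
n=8: moves to 7(W), 4(W), 1(W); every one is W ⇒ L
n=9: can move to 8, which is L ⇒ W
n=10: moves to 9(W), 6(W), 3(W); every one is W ⇒ L
n=11: can move to 10, which is L ⇒ W
n=12: can move to 8, which is L ⇒ W
n=13: moves to 12(W), 9(W), 6(W); every one is W ⇒ L
n=14: can move to 13, which is L ⇒ W
n=15: can move to 8, which is L ⇒ W
n=16: moves to 15(W), 12(W), 9(W); every one is W ⇒ L
n=17: can move to 16, which is L ⇒ W
n=18: moves to 17(W), 14(W), 11(W); every one is W ⇒ L
n=19: can move to 18, which is L ⇒ W
n=20: can move to 16, which is L ⇒ W
n=21: moves to 20(W), 17(W), 14(W); every one is W ⇒ L
n=22: can move to 21, which is L ⇒ W
n=23: can move to 16, which is L ⇒ W
n=24: moves to 23(W), 20(W), 17(W); every one is W ⇒ L
n=25: can move to 24, which is L ⇒ W
n=26: moves to 25(W), 22(W), 19(W); every one is W ⇒ L
n=27: can move to 26, which is L ⇒ W
n=28: can move to 24, which is L ⇒ W
n=29: moves to 28(W), 25(W), 22(W); every one is W ⇒ L
n=30: can move to 29, which is L ⇒ W
n=31: can move to 24, which is L ⇒ W
n=32: moves to 31(W), 28(W), 25(W); every one is W ⇒ L
n=33: can move to 32, which is L ⇒ W
n=34: moves to 33(W), 30(W), 27(W); every one is W ⇒ L
n=35: can move to 34, which is L ⇒ W
n=36: can move to 32, which is L ⇒ W
n=37: moves to 36(W), 33(W), 30(W); every one is W ⇒ L
n=38: can move to 37, which is L ⇒ W
n=39: can move to 32, which is L ⇒ W
n=40: moves to 39(W), 36(W), 33(W); every one is W ⇒ L
n=41: can move to 40, which is L ⇒ W
n=42: moves to 41(W), 38(W), 35(W); every one is W ⇒ L
n=43: can move to 42, which is L ⇒ W
n=44: can move to 40, which is L ⇒ W
L entries with 1 ≤ n ≤ 44 (n=0 is outside the asked range and is not counted): n = 2, 5, 8, 10, 13, 16, 18, 21, 24, 26, 29, 32, 34, 37, 40, 42; that makes 16.

16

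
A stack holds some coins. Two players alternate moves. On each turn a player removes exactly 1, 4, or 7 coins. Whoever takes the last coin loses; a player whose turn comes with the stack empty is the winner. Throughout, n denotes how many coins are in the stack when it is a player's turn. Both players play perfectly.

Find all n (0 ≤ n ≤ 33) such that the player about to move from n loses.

Positions with no move are W. A position that does have a move is losing for the player to move precisely when every available move leads to a winning position for the opponent. Fill in the labels:
n=0: no move; the opponent has just taken the last coin and therefore loses → W
n=1: the only move is to 0(W), a W ⇒ L
n=2: can move to 1, which is L ⇒ W
n=3: the only move is to 2(W), a W ⇒ L
n=4: can move to 3, which is L ⇒ W
n=5: can move to 1, which is L ⇒ W
n=6: moves to 5(W), 2(W); every one is W ⇒ L
n=7: can move to 6, which is L ⇒ W
n=8: can move to 1, which is L ⇒ W
n=9: moves to 8(W), 5(W), 2(W); every one is W ⇒ L
n=10: can move to 9, which is L ⇒ W
n=11: moves to 10(W), 7(W), 4(W); every one is W ⇒ L
n=12: can move to 11, which is L ⇒ W
n=13: can move to 9, which is L ⇒ W
n=14: moves to 13(W), 10(W), 7(W); every one is W ⇒ L
n=15: can move to 14, which is L ⇒ W
n=16: can move to 9, which is L ⇒ W
n=17: moves to 16(W), 13(W), 10(W); every one is W ⇒ L
n=18: can move to 17, which is L ⇒ W
n=19: moves to 18(W), 15(W), 12(W); every one is W ⇒ L
n=20: can move to 19, which is L ⇒ W
n=21: can move to 17, which is L ⇒ W
n=22: moves to 21(W), 18(W), 15(W); every one is W ⇒ L
n=23: can move to 22, which is L ⇒ W
n=24: can move to 17, which is L ⇒ W
n=25: moves to 24(W), 21(W), 18(W); every one is W ⇒ L
n=26: can move to 25, which is L ⇒ W
n=27: moves to 26(W), 23(W), 20(W); every one is W ⇒ L
n=28: can move to 27, which is L ⇒ W
n=29: can move to 25, which is L ⇒ W
n=30: moves to 29(W), 26(W), 23(W); every one is W ⇒ L
n=31: can move to 30, which is L ⇒ W
n=32: can move to 25, which is L ⇒ W
n=33: moves to 32(W), 29(W), 26(W); every one is W ⇒ L
The losing starting values of n are exactly the entries labelled L in this table (13 of them).

1, 3, 6, 9, 11, 14, 17, 19, 22, 25, 27, 30, 33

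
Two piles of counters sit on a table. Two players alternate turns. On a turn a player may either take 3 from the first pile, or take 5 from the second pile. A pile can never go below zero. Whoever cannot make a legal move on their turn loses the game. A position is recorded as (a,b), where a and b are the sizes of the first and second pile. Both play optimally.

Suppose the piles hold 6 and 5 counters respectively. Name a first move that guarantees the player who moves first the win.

Move to (3,5).

Compute win/loss labels from the base case upward. A position with no move is L. Any other position is W if it can reach an L in one move, else L.
No move ever increases a pile, so every position that can arise here has a ≤ 6 and b ≤ 5; it is enough to label the cells with 0 ≤ a ≤ 6 and 0 ≤ b ≤ 5.
Every move lowers a or b (never raises either), so fill the grid row by row in increasing a, and left to right within a row: each cell's successors are then already labelled.
      b=0  b=1  b=2  b=3  b=4  b=5
a=0:    L    L    L    L    L    W
a=1:    L    L    L    L    L    W
a=2:    L    L    L    L    L    W
a=3:    W    W    W    W    W    L
a=4:    W    W    W    W    W    L
a=5:    W    W    W    W    W    L
a=6:    L    L    L    L    L    W
Cells with no legal move (terminal, hence L): (0,0), (0,1), (0,2), (0,3), (0,4), (1,0), (1,1), (1,2), (1,3), (1,4), (2,0), (2,1), (2,2), (2,3), (2,4).
The remaining L cells, each justified by listing all of its moves:
(3,5): moves to (0,5)(W), (3,0)(W); every one is W ⇒ L
(4,5): moves to (1,5)(W), (4,0)(W); every one is W ⇒ L
(5,5): moves to (2,5)(W), (5,0)(W); every one is W ⇒ L
(6,0): the only move is to (3,0)(W), a W ⇒ L
(6,1): the only move is to (3,1)(W), a W ⇒ L
(6,2): the only move is to (3,2)(W), a W ⇒ L
(6,3): the only move is to (3,3)(W), a W ⇒ L
(6,4): the only move is to (3,4)(W), a W ⇒ L
Every other cell has at least one move into one of the L cells above, so it is W.
From (6,5), the L positions reachable in one move are: (3,5), (6,0). Any move reaching one of these is winning.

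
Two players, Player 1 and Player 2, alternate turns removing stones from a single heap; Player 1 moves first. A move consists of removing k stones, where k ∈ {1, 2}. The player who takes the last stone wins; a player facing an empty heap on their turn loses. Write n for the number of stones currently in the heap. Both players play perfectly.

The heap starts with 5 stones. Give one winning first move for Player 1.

Work bottom-up. With no move the player to move loses. Otherwise the position is W if at least one move leads to an L position for the opponent, and L if every move leads to a W.
n=0: no move → L
n=1: W (go to 0, an L position)
n=2: W (go to 0, an L position)
n=3: L (options 2(W), 1(W) are all W)
n=4: W (go to 3, an L position)
n=5: W (go to 3, an L position)
From 5, the L positions reachable in one move are: 3.

Remove 2, leaving 3.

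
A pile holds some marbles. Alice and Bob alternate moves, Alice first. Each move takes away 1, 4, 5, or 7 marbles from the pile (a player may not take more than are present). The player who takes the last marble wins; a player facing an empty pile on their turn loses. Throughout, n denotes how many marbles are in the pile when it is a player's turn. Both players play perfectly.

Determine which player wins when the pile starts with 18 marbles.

Work bottom-up. With no move the player to move loses. Otherwise the position is W if at least one move leads to an L position for the opponent, and L if every move leads to a W.
n=0: no move → L
n=1: can move to 0, which is L ⇒ W
n=2: the only move is to 1(W), a W ⇒ L
n=3: can move to 2, which is L ⇒ W
n=4: can move to 0, which is L ⇒ W
n=5: can move to 0, which is L ⇒ W
n=6: can move to 2, which is L ⇒ W
n=7: can move to 2, which is L ⇒ W
n=8: moves to 7(W), 4(W), 3(W), 1(W); every one is W ⇒ L
n=9: can move to 8, which is L ⇒ W
n=10: moves to 9(W), 6(W), 5(W), 3(W); every one is W ⇒ L
n=11: can move to 10, which is L ⇒ W
n=12: can move to 8, which is L ⇒ W
n=13: can move to 8, which is L ⇒ W
n=14: can move to 10, which is L ⇒ W
n=15: can move to 10, which is L ⇒ W
n=16: moves to 15(W), 12(W), 11(W), 9(W); every one is W ⇒ L
n=17: can move to 16, which is L ⇒ W
n=18: moves to 17(W), 14(W), 13(W), 11(W); every one is W ⇒ L
Every move from 18 reaches a W position, so the mover loses.

Bob wins.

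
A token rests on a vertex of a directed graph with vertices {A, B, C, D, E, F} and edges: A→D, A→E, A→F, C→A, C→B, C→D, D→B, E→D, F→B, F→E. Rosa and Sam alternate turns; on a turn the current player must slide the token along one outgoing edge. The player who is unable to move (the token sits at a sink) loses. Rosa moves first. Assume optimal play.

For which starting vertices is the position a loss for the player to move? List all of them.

Label each position W (a win for the player to move) or L (a loss). A position with no legal move is L; any other position is W exactly when some move reaches an L, and L when every move reaches a W.
Every edge goes from a vertex to one that appears earlier in the order B, D, E, F, A, C, so processing vertices in that order labels each vertex after all of its successors.
B: no outgoing edge → L
D: reaches L-position B → W
E: only reaches D(W), which is W → L
F: reaches L-position E → W
A: reaches L-position E → W
C: reaches L-position B → W
Reading off the rows marked L gives the requested list; there are 2 such vertices.

B, E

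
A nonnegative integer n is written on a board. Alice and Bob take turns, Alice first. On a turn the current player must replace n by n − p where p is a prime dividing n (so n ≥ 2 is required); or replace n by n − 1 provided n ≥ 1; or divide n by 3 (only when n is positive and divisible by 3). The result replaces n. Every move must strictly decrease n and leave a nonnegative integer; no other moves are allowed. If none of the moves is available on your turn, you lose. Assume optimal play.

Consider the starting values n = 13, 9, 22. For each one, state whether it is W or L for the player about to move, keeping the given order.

Positions with no move are L. A position that does have a move is losing for the player to move precisely when every available move leads to a winning position for the opponent. Fill in the labels:
n=0: no move → L
n=1: →0(L), so W
n=2: →0(L), so W
n=3: →0(L), so W
n=4: →2(W), 3(W) — all W, so L
n=5: →0(L), so W
n=6: →4(L), so W
n=7: →0(L), so W
n=8: →6(W), 7(W) — all W, so L
n=9: →8(L), so W
n=10: →8(L), so W
n=11: →0(L), so W
n=12: →4(L), so W
n=13: →0(L), so W
n=14: →7(W), 12(W), 13(W) — all W, so L
n=15: →14(L), so W
n=16: →14(L), so W
n=17: →0(L), so W
n=18: →6(W), 15(W), 16(W), 17(W) — all W, so L
n=19: →0(L), so W
n=20: →18(L), so W
n=21: →14(L), so W
n=22: →11(W), 20(W), 21(W) — all W, so L

13: W, 9: W, 22: L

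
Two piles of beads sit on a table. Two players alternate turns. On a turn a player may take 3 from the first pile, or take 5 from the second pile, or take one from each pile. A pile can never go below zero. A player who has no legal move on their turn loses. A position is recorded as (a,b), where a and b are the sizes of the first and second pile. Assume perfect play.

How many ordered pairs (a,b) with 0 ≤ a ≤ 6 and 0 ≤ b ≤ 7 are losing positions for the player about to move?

26

Label each position W (a win for the player to move) or L (a loss). A position with no legal move is L; any other position is W exactly when some move reaches an L, and L when every move reaches a W.
Every move lowers a or b (never raises either), so fill the grid row by row in increasing a, and left to right within a row: each cell's successors are then already labelled.
      b=0  b=1  b=2  b=3  b=4  b=5  b=6  b=7
a=0:    L    L    L    L    L    W    W    W
a=1:    L    W    W    W    W    W    L    L
a=2:    L    W    L    L    L    W    L    W
a=3:    W    W    W    W    W    W    L    W
a=4:    W    L    L    L    L    L    W    W
a=5:    W    L    W    W    W    W    W    L
a=6:    L    L    W    L    L    W    W    L
Cells with no legal move (terminal, hence L): (0,0), (0,1), (0,2), (0,3), (0,4), (1,0), (2,0).
The remaining L cells, each justified by listing all of its moves:
(1,6): moves to (1,1)(W), (0,5)(W); every one is W ⇒ L
(1,7): moves to (1,2)(W), (0,6)(W); every one is W ⇒ L
(2,2): the only move is to (1,1)(W), a W ⇒ L
(2,3): the only move is to (1,2)(W), a W ⇒ L
(2,4): the only move is to (1,3)(W), a W ⇒ L
(2,6): moves to (2,1)(W), (1,5)(W); every one is W ⇒ L
(3,6): moves to (0,6)(W), (3,1)(W), (2,5)(W); every one is W ⇒ L
(4,1): moves to (1,1)(W), (3,0)(W); every one is W ⇒ L
(4,2): moves to (1,2)(W), (3,1)(W); every one is W ⇒ L
(4,3): moves to (1,3)(W), (3,2)(W); every one is W ⇒ L
(4,4): moves to (1,4)(W), (3,3)(W); every one is W ⇒ L
(4,5): moves to (1,5)(W), (4,0)(W), (3,4)(W); every one is W ⇒ L
(5,1): moves to (2,1)(W), (4,0)(W); every one is W ⇒ L
(5,7): moves to (2,7)(W), (5,2)(W), (4,6)(W); every one is W ⇒ L
(6,0): the only move is to (3,0)(W), a W ⇒ L
(6,1): moves to (3,1)(W), (5,0)(W); every one is W ⇒ L
(6,3): moves to (3,3)(W), (5,2)(W); every one is W ⇒ L
(6,4): moves to (3,4)(W), (5,3)(W); every one is W ⇒ L
(6,7): moves to (3,7)(W), (6,2)(W), (5,6)(W); every one is W ⇒ L
Every other cell has at least one move into one of the L cells above, so it is W.
L cells per row: a=0: 5, a=1: 3, a=2: 5, a=3: 1, a=4: 5, a=5: 2, a=6: 5; total 26.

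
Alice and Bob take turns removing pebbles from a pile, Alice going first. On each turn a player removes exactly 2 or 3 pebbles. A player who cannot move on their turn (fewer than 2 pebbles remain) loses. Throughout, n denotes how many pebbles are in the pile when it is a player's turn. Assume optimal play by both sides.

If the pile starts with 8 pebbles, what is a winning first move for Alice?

Build the W/L table. Terminal = L. A non-terminal position is W if it has a move to some L; otherwise it is L.
n=0: no move → L
n=1: no move → L
n=2: →0(L), so W
n=3: →1(L), so W
n=4: →1(L), so W
n=5: →3(W), 2(W) — all W, so L
n=6: →4(W), 3(W) — all W, so L
n=7: →5(L), so W
n=8: →6(L), so W
From 8, the L positions reachable in one move are: 6, 5. Any move reaching one of these is winning.

Remove 2, leaving 6.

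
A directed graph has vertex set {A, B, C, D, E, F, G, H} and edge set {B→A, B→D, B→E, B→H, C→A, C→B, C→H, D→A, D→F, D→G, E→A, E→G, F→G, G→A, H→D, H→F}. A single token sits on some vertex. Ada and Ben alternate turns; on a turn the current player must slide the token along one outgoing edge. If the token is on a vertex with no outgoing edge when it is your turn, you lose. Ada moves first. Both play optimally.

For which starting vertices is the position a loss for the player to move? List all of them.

A, F

Classify positions by backward induction: terminal positions (no move available) are L. From any other position, the mover wins iff some move reaches an L.
Every edge goes from a vertex to one that appears earlier in the order A, G, F, D, E, H, B, C, so processing vertices in that order labels each vertex after all of its successors.
A: no outgoing edge → L
G: W (go to A, an L position)
F: L (sole option G(W) is W)
D: W (go to F, an L position)
E: W (go to A, an L position)
H: W (go to F, an L position)
B: W (go to A, an L position)
C: W (go to A, an L position)
The losing starting vertices are exactly the entries labelled L in this table (2 of them).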